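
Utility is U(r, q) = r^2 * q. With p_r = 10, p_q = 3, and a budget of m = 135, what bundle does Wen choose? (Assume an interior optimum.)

MU_r = 2·r·q and MU_q = r^2.
MRS = MU_r/MU_q = (2/1)·q/r.
Tangency: set MRS = p_r/p_q = 10/3.
So (2/1)·q/r = 10/3, i.e. q = (5/3)·r.
Substitute into the budget 10·r + 3·q = 135: 15·r = 135, so r* = 9.
Then q* = (5/3)·9 = 15.

r* = 9, q* = 15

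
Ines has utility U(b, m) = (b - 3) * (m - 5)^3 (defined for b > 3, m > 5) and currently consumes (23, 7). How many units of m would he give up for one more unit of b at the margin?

MU_b = (m−5)^3, MU_m = 3·(b−3)·(m−5)^2.
MRS = (1/3)·(m−5)/(b−3).
At (23, 7): MRS = 1/30.
The indifference curve has slope −1/30 at this bundle.

MRS = 1/30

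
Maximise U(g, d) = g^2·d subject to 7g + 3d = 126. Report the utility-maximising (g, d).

MU_g = 2·g·d and MU_d = g^2.
MRS = MU_g/MU_d = (2/1)·d/g.
Tangency: set MRS = p_g/p_d = 7/3.
So (2/1)·d/g = 7/3, i.e. d = (7/6)·g.
Substitute into the budget 7·g + 3·d = 126: 10.5·g = 126, so g* = 12.
Then d* = (7/6)·12 = 14.

g* = 12, d* = 14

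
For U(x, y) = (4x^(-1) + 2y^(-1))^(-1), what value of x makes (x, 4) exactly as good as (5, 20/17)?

U depends on (x, y) only through S = 4x^(-1) + 2y^(-1), so equal utility means equal S. At (5, 20/17): S = 2.5.
With y = 4: 2·4^(-1) = 0.5, so 4x^(-1) = 2.5 − 0.5 = 2, i.e. x^(-1) = 0.5.
Hence x = 1/0.5 = 2.
Check: U(2, 4) = 0.4.

x = 2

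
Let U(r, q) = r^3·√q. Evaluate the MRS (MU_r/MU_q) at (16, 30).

MRS = 11.25

MU_r = 3·r^2·√q and MU_q = 0.5·r^3·q^(-0.5).
MRS = MU_r/MU_q = (6)·q/r.
At (16, 30): MRS = 11.25.
The indifference curve has slope −11.25 at this bundle.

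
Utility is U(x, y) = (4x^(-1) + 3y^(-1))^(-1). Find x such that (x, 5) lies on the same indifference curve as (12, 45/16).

U depends on (x, y) only through S = 4x^(-1) + 3y^(-1), so equal utility means equal S. At (12, 45/16): S = 1.4.
With y = 5: 3·5^(-1) = 0.6, so 4x^(-1) = 1.4 − 0.6 = 0.8, i.e. x^(-1) = 0.2.
Hence x = 1/0.2 = 5.
Check: U(5, 5) = 0.7143.

x = 5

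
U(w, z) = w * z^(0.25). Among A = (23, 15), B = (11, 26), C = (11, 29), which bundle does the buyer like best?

Bundle A

Evaluate utility at each bundle:
U(A) = 45.264.
U(B) = 24.839.
U(C) = 25.527.
Highest utility is A, so A ≻ C ≻ B.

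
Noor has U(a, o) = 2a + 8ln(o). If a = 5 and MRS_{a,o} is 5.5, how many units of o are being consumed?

o = 22

MU_a = 2, MU_o = 8/o.
MRS = 2 ÷ (8/o).
MRS depends only on o: 0.25·o = 5.5 ⇒ o = 5.5/0.25 = 22.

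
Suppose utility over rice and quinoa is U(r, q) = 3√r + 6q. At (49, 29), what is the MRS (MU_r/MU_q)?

MU_r = 3/(2√r), MU_q = 6.
MRS = 3/(2√r) ÷ 6.
At (49, 29): MRS = 1/28.
That is, one extra unit of r is worth 1/28 units of q at the margin.

MRS = 1/28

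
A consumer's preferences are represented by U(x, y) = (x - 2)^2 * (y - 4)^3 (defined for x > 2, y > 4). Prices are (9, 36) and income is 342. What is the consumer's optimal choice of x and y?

MU_x = 2·(x−2)·(y−4)^3, MU_y = 3·(x−2)^2·(y−4)^2.
MRS = (2/3)·(y−4)/(x−2).
Tangency: set MRS = p_x/p_y = 9/36 = 0.25.
So (2/3)·(y − 4)/(x − 2) = 0.25, i.e. (y − 4) = 0.375·(x − 2).
Rewrite the budget in excess-of-subsistence terms: 9·(x − 2) + 36·(y − 4) = 342 − 9·2 − 36·4 = 180.
Substituting, 22.5·(x − 2) = 180, so x − 2 = 8 and x* = 10.
Then y − 4 = 0.375·8 = 3, so y* = 7.

x* = 10, y* = 7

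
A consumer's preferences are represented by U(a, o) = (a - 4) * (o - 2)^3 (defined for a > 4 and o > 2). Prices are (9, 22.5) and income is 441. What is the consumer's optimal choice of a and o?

a* = 14, o* = 14

MU_a = (o−2)^3, MU_o = 3·(a−4)·(o−2)^2.
MRS = (1/3)·(o−2)/(a−4).
Tangency: set MRS = p_a/p_o = 9/22.5 = 0.4.
So (1/3)·(o − 2)/(a − 4) = 0.4, i.e. (o − 2) = 1.2·(a − 4).
Rewrite the budget in excess-of-subsistence terms: 9·(a − 4) + 22.5·(o − 2) = 441 − 9·4 − 22.5·2 = 360.
Substituting, 36·(a − 4) = 360, so a − 4 = 10 and a* = 14.
Then o − 2 = 1.2·10 = 12, so o* = 14.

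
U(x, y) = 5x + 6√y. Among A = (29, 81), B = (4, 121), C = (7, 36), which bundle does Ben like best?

Bundle A

Evaluate utility at each bundle:
U(A) = 199.000.
U(B) = 86.000.
U(C) = 71.000.
Highest utility is A, so A ≻ B ≻ C.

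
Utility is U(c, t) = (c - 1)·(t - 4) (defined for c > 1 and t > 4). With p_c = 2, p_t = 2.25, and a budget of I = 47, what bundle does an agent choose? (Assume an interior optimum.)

c* = 10, t* = 12

MU_c = (t−4), MU_t = (c−1).
MRS = (t−4)/(c−1).
Tangency: set MRS = p_c/p_t = 2/2.25 = 8/9.
So (t − 4)/(c − 1) = 8/9, i.e. (t − 4) = (8/9)·(c − 1).
Rewrite the budget in excess-of-subsistence terms: 2·(c − 1) + 2.25·(t − 4) = 47 − 2·1 − 2.25·4 = 36.
Substituting, 4·(c − 1) = 36, so c − 1 = 9 and c* = 10.
Then t − 4 = (8/9)·9 = 8, so t* = 12.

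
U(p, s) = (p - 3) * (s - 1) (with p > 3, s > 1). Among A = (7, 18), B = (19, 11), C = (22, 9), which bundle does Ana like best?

Evaluate utility at each bundle:
U(A) = 68.
U(B) = 160.
U(C) = 152.
Highest utility is B, so B ≻ C ≻ A.

Bundle B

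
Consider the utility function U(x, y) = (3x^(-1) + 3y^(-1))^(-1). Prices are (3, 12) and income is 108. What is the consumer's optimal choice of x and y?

x* = 12, y* = 6

For CES with ρ = -1, MRS = (y/x)^2.
Tangency: set MRS = p_x/p_y = 3/12 = 0.25.
So (y/x)^2 = 0.25; taking the square root, y/x = 0.5, i.e. y = 0.5·x.
Substitute into the budget 3·x + 12·y = 108: 9·x = 108, so x* = 12 and y* = 0.5·12 = 6.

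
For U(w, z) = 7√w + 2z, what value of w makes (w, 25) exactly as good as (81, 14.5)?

U(81, 14.5) = 92.
Set U(w, 25) = 92 and solve.
With z = 25: 7√w = 92 − 2·25 = 42, so √w = 6 and w = 36.
Check: U(36, 25) = 92.

w = 36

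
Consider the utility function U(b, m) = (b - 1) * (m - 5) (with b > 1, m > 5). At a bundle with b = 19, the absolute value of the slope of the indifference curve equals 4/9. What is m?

MU_b = (m−5), MU_m = (b−1).
MRS = (m−5)/(b−1).
Substitute b = 19: MRS = (m − 5)/18. Setting this equal to 4/9 gives m − 5 = (4/9)·18 = 8, so m = 13.

m = 13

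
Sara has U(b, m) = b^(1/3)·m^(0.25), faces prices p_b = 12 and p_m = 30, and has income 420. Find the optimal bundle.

MU_b = 1/3·b^(-2/3)·m^(0.25) and MU_m = 0.25·b^(1/3)·m^(-0.75).
MRS = MU_b/MU_m = (4/3)·m/b.
Tangency: set MRS = p_b/p_m = 12/30 = 0.4.
So (4/3)·m/b = 0.4, i.e. m = 0.3·b.
Substitute into the budget 12·b + 30·m = 420: 21·b = 420, so b* = 20.
Then m* = 0.3·20 = 6.

b* = 20, m* = 6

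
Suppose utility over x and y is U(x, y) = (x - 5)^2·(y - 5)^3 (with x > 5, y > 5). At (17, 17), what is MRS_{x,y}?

MRS = 2/3

MU_x = 2·(x−5)·(y−5)^3, MU_y = 3·(x−5)^2·(y−5)^2.
MRS = (2/3)·(y−5)/(x−5).
At (17, 17): MRS = 2/3.
The indifference curve has slope −2/3 at this bundle.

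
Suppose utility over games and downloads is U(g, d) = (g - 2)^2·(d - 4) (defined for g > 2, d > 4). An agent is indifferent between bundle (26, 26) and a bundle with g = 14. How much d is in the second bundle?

U(26, 26) = 12672.
Set U(14, d) = 12672 and solve.
With g = 14: (14 − 2)^2 = 144, so (d − 4) = 12672/144 = 88.
So d = 4 + 88 = 92.
Check: U(14, 92) = 12672.

d = 92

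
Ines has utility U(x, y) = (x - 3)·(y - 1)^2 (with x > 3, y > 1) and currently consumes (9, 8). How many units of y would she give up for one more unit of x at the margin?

MU_x = (y−1)^2, MU_y = 2·(x−3)·(y−1).
MRS = (1/2)·(y−1)/(x−3).
At (9, 8): MRS = 7/12.
That is, one extra unit of x is worth 7/12 units of y at the margin.

MRS = 7/12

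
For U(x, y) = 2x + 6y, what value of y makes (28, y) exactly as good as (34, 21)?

y = 23

U(34, 21) = 194.
Set U(28, y) = 194 and solve.
2·28 + 6y = 194 ⇒ 6y = 138 ⇒ y = 23.
Check: U(28, 23) = 194.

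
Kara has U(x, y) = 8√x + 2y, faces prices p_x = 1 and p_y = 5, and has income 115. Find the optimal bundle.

MU_x = 8/(2√x), MU_y = 2.
MRS = 8/(2√x) ÷ 2.
Tangency: set MRS = p_x/p_y = 1/5 = 0.2.
MRS depends only on x: 2/√x = 0.2 ⇒ √x = 2/0.2 = 10 ⇒ x* = 100.
From the budget, 5·y = 115 − 1·100 = 15, so y* = 3.

x* = 100, y* = 3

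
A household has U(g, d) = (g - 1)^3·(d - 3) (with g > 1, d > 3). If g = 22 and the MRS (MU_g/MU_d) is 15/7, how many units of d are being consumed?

MU_g = 3·(g−1)^2·(d−3), MU_d = (g−1)^3.
MRS = (3/1)·(d−3)/(g−1).
Substitute g = 22: MRS = (d − 3)/7. Setting this equal to 15/7 gives d − 3 = (15/7)·7 = 15, so d = 18.

d = 18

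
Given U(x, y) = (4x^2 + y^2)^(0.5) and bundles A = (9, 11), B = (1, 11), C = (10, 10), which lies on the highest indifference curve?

Bundle C

Evaluate utility at each bundle:
U(A) = 21.095.
U(B) = 11.180.
U(C) = 22.361.
Highest utility is C, so C ≻ A ≻ B.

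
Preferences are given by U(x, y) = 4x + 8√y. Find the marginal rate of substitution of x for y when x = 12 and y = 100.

MU_x = 4, MU_y = 8/(2√y).
MRS = 4 ÷ (8/(2√y)).
At (12, 100): MRS = 10.
The indifference curve has slope −10 at this bundle.

MRS = 10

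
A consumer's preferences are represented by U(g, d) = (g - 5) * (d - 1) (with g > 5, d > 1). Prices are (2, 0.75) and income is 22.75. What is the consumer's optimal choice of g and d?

g* = 8, d* = 9

MU_g = (d−1), MU_d = (g−5).
MRS = (d−1)/(g−5).
Tangency: set MRS = p_g/p_d = 2/0.75 = 8/3.
So (d − 1)/(g − 5) = 8/3, i.e. (d − 1) = (8/3)·(g − 5).
Rewrite the budget in excess-of-subsistence terms: 2·(g − 5) + 0.75·(d − 1) = 22.75 − 2·5 − 0.75·1 = 12.
Substituting, 4·(g − 5) = 12, so g − 5 = 3 and g* = 8.
Then d − 1 = (8/3)·3 = 8, so d* = 9.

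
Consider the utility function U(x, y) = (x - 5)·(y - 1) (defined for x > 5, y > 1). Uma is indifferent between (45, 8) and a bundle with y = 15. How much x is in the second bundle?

x = 25

U(45, 8) = 280.
Set U(x, 15) = 280 and solve.
With y = 15: (15 − 1) = 14, so (x − 5) = 280/14 = 20.
So x = 5 + 20 = 25.
Check: U(25, 15) = 280.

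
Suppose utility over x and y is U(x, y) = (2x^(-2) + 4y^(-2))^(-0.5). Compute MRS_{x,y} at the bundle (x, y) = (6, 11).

For CES with ρ = -2, MRS = (2/4)·(y/x)^3.
At (6, 11): MRS = 1331/432.
The indifference curve has slope −1331/432 at this bundle.

MRS = 1331/432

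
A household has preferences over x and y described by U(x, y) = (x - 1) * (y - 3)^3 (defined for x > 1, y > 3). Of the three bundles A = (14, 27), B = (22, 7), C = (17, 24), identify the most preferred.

Evaluate utility at each bundle:
U(A) = 179712.
U(B) = 1344.
U(C) = 148176.
Highest utility is A, so A ≻ C ≻ B.

Bundle A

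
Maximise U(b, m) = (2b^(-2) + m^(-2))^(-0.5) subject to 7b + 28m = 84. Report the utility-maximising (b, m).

For CES with ρ = -2, MRS = (2/1)·(m/b)^3.
Tangency: set MRS = p_b/p_m = 7/28 = 0.25.
So (m/b)^3 = 0.125; taking the cube root, m/b = 0.5, i.e. m = 0.5·b.
Substitute into the budget 7·b + 28·m = 84: 21·b = 84, so b* = 4 and m* = 0.5·4 = 2.

b* = 4, m* = 2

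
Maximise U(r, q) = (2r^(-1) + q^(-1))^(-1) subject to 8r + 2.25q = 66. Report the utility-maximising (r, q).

For CES with ρ = -1, MRS = (2/1)·(q/r)^2.
Tangency: set MRS = p_r/p_q = 8/2.25 = 32/9.
So (q/r)^2 = 16/9; taking the square root, q/r = 4/3, i.e. q = (4/3)·r.
Substitute into the budget 8·r + 2.25·q = 66: 11·r = 66, so r* = 6 and q* = (4/3)·6 = 8.

r* = 6, q* = 8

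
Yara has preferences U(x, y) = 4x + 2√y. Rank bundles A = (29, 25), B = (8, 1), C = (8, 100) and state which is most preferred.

Bundle A

Evaluate utility at each bundle:
U(A) = 126.000.
U(B) = 34.000.
U(C) = 52.000.
Highest utility is A, so A ≻ C ≻ B.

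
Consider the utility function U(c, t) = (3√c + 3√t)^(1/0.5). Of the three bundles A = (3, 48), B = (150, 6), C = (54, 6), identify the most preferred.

Bundle B

Evaluate utility at each bundle:
U(A) = 675.000.
U(B) = 1944.000.
U(C) = 864.000.
Highest utility is B, so B ≻ C ≻ A.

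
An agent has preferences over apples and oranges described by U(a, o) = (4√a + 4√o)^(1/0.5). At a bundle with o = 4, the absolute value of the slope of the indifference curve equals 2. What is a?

For CES with ρ = 0.5, MRS = √(o/a).
Setting √(4/a) = 2 gives 4/a = 4 and a = 1.

a = 1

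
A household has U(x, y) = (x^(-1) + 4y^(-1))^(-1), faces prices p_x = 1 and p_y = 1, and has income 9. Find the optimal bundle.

x* = 3, y* = 6

For CES with ρ = -1, MRS = (1/4)·(y/x)^2.
Tangency: set MRS = p_x/p_y = 1/1 = 1.
So (y/x)^2 = 4; taking the square root, y/x = 2, i.e. y = 2·x.
Substitute into the budget 1·x + 1·y = 9: 3·x = 9, so x* = 3 and y* = 2·3 = 6.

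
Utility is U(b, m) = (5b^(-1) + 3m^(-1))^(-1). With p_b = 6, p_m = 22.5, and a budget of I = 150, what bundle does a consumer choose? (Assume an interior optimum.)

For CES with ρ = -1, MRS = (5/3)·(m/b)^2.
Tangency: set MRS = p_b/p_m = 6/22.5 = 4/15.
So (m/b)^2 = 4/25; taking the square root, m/b = 0.4, i.e. m = 0.4·b.
Substitute into the budget 6·b + 22.5·m = 150: 15·b = 150, so b* = 10 and m* = 0.4·10 = 4.

b* = 10, m* = 4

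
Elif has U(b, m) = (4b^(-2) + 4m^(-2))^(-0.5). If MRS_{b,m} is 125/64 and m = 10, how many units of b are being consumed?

For CES with ρ = -2, MRS = (m/b)^3.
Setting (10/b)^3 = 125/64 gives 10/b = 1.25 and b = 8.

b = 8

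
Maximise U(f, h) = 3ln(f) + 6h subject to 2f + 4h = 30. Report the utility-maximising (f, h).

MU_f = 3/f, MU_h = 6.
MRS = 3/f ÷ 6.
Tangency: set MRS = p_f/p_h = 2/4 = 0.5.
MRS depends only on f: 0.5/f = 0.5 ⇒ f* = 0.5/0.5 = 1.
From the budget, 4·h = 30 − 2·1 = 28, so h* = 7.

f* = 1, h* = 7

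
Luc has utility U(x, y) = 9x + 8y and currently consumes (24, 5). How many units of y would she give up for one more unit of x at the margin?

MRS = 1.125

MU_x = 9, MU_y = 8, so MRS = 9/8 = 1.125 at every bundle.
At (24, 5): MRS = 1.125.
So at (24, 5) the consumer would give up 1.125 units of y for one more unit of x.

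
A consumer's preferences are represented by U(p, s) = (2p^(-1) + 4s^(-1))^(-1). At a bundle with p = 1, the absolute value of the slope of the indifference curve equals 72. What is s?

s = 12

For CES with ρ = -1, MRS = (2/4)·(s/p)^2.
Setting (2/4)·(s/1)^2 = 72 gives (s/1)^2 = 144, so s/1 = 12 and s = 12.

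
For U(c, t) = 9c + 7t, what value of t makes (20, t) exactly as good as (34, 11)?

t = 29

U(34, 11) = 383.
Set U(20, t) = 383 and solve.
9·20 + 7t = 383 ⇒ 7t = 203 ⇒ t = 29.
Check: U(20, 29) = 383.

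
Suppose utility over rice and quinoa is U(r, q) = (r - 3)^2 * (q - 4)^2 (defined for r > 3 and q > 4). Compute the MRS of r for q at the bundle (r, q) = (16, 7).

MRS = 3/13

MU_r = 2·(r−3)·(q−4)^2, MU_q = 2·(r−3)^2·(q−4).
MRS = (q−4)/(r−3).
At (16, 7): MRS = 3/13.
The indifference curve has slope −3/13 at this bundle.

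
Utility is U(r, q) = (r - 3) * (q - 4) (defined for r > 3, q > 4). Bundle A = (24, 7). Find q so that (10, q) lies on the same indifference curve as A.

U(24, 7) = 63.
Set U(10, q) = 63 and solve.
With r = 10: (10 − 3) = 7, so (q − 4) = 63/7 = 9.
So q = 4 + 9 = 13.
Check: U(10, 13) = 63.

q = 13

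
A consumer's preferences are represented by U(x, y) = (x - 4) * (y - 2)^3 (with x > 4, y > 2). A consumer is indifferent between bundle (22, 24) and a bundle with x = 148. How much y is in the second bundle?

U(22, 24) = 191664.
Set U(148, y) = 191664 and solve.
With x = 148: (148 − 4) = 144, so (y − 2)^3 = 191664/144 = 1331.
Taking the cube root (with y > 2): y − 2 = 11, so y = 13.
Check: U(148, 13) = 191664.

y = 13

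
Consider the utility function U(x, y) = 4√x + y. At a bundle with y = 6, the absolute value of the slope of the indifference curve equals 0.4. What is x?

x = 25

MU_x = 4/(2√x), MU_y = 1.
MRS = 4/(2√x) ÷ 1.
MRS depends only on x: 2/√x = 0.4 ⇒ √x = 2/0.4 = 5 ⇒ x = 25.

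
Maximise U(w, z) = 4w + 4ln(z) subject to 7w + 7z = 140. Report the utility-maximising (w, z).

MU_w = 4, MU_z = 4/z.
MRS = 4 ÷ (4/z).
Tangency: set MRS = p_w/p_z = 7/7 = 1.
MRS depends only on z: z = 1 ⇒ z* = 1.
From the budget, 7·w = 140 − 7·1 = 133, so w* = 19.

w* = 19, z* = 1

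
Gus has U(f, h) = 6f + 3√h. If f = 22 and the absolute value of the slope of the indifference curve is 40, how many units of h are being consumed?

h = 100

MU_f = 6, MU_h = 3/(2√h).
MRS = 6 ÷ (3/(2√h)).
MRS depends only on h: 4·√h = 40 ⇒ √h = 40/4 = 10 ⇒ h = 100.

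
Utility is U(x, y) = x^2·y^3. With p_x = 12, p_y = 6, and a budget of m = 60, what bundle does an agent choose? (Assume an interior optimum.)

MU_x = 2·x·y^3 and MU_y = 3·x^2·y^2.
MRS = MU_x/MU_y = (2/3)·y/x.
Tangency: set MRS = p_x/p_y = 12/6 = 2.
So (2/3)·y/x = 2, i.e. y = 3·x.
Substitute into the budget 12·x + 6·y = 60: 30·x = 60, so x* = 2.
Then y* = 3·2 = 6.

x* = 2, y* = 6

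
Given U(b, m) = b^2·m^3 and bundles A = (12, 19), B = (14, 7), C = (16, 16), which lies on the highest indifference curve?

Evaluate utility at each bundle:
U(A) = 987696.
U(B) = 67228.
U(C) = 1048576.
Highest utility is C, so C ≻ A ≻ B.

Bundle C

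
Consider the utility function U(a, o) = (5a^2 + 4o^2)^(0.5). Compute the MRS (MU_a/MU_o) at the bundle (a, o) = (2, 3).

For CES with ρ = 2, MRS = (5/4)·(o/a)^(-1).
At (2, 3): MRS = 5/6.
The indifference curve has slope −5/6 at this bundle.

MRS = 5/6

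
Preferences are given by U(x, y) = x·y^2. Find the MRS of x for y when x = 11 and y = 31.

MU_x = y^2 and MU_y = 2·x·y.
MRS = MU_x/MU_y = (1/2)·y/x.
At (11, 31): MRS = 31/22.
The indifference curve has slope −31/22 at this bundle.

MRS = 31/22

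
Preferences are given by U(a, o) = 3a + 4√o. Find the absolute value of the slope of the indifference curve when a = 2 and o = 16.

MRS = 6

MU_a = 3, MU_o = 4/(2√o).
MRS = 3 ÷ (4/(2√o)).
At (2, 16): MRS = 6.
The indifference curve has slope −6 at this bundle.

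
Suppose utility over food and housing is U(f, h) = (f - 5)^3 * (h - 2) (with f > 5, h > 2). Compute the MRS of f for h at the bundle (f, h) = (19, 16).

MRS = 3

MU_f = 3·(f−5)^2·(h−2), MU_h = (f−5)^3.
MRS = (3/1)·(h−2)/(f−5).
At (19, 16): MRS = 3.
That is, one extra unit of f is worth 3 units of h at the margin.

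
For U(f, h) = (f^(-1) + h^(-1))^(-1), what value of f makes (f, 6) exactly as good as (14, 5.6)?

U depends on (f, h) only through S = f^(-1) + h^(-1), so equal utility means equal S. At (14, 5.6): S = 0.25.
With h = 6: 6^(-1) = 1/6, so f^(-1) = 0.25 − 1/6 = 1/12.
Hence f = 1/(1/12) = 12.
Check: U(12, 6) = 4.

f = 12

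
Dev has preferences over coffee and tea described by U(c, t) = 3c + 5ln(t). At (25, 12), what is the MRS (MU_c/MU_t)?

MU_c = 3, MU_t = 5/t.
MRS = 3 ÷ (5/t).
At (25, 12): MRS = 7.2.
That is, one extra unit of c is worth 7.2 units of t at the margin.

MRS = 7.2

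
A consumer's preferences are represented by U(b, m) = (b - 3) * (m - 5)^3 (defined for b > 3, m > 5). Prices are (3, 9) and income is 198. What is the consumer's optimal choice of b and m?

b* = 15, m* = 17

MU_b = (m−5)^3, MU_m = 3·(b−3)·(m−5)^2.
MRS = (1/3)·(m−5)/(b−3).
Tangency: set MRS = p_b/p_m = 3/9 = 1/3.
So (1/3)·(m − 5)/(b − 3) = 1/3, i.e. (m − 5) = (b − 3).
Rewrite the budget in excess-of-subsistence terms: 3·(b − 3) + 9·(m − 5) = 198 − 3·3 − 9·5 = 144.
Substituting, 12·(b − 3) = 144, so b − 3 = 12 and b* = 15.
Then m − 5 = 12, so m* = 17.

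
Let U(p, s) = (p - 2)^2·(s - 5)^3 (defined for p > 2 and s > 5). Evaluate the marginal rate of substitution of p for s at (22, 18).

MU_p = 2·(p−2)·(s−5)^3, MU_s = 3·(p−2)^2·(s−5)^2.
MRS = (2/3)·(s−5)/(p−2).
At (22, 18): MRS = 13/30.
The indifference curve has slope −13/30 at this bundle.

MRS = 13/30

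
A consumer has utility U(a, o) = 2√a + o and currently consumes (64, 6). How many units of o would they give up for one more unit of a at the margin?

MRS = 0.125

MU_a = 2/(2√a), MU_o = 1.
MRS = 2/(2√a) ÷ 1.
At (64, 6): MRS = 0.125.
So at (64, 6) the consumer would give up 0.125 units of o for one more unit of a.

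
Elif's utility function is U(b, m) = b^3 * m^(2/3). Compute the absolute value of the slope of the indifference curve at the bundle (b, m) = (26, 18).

MRS = 81/26

MU_b = 3·b^2·m^(2/3) and MU_m = 2/3·b^3·m^(-1/3).
MRS = MU_b/MU_m = (4.5)·m/b.
At (26, 18): MRS = 81/26.
So at (26, 18) the consumer would give up 81/26 units of m for one more unit of b.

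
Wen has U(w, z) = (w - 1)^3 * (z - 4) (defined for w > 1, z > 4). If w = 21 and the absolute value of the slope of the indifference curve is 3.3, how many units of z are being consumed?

z = 26

MU_w = 3·(w−1)^2·(z−4), MU_z = (w−1)^3.
MRS = (3/1)·(z−4)/(w−1).
Substitute w = 21: MRS = (z − 4)/(20/3). Setting this equal to 3.3 gives z − 4 = 3.3·(20/3) = 22, so z = 26.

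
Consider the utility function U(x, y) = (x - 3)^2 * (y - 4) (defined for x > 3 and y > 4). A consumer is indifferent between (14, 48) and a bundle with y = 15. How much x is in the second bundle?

U(14, 48) = 5324.
Set U(x, 15) = 5324 and solve.
With y = 15: (15 − 4) = 11, so (x − 3)^2 = 5324/11 = 484.
Taking the square root (with x > 3): x − 3 = 22, so x = 25.
Check: U(25, 15) = 5324.

x = 25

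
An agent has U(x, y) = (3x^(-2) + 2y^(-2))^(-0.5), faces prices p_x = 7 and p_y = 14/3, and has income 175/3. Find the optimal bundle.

x* = 5, y* = 5

For CES with ρ = -2, MRS = (3/2)·(y/x)^3.
Tangency: set MRS = p_x/p_y = 7/(14/3) = 1.5.
So (y/x)^3 = 1; taking the cube root, y/x = 1, i.e. y = x.
Substitute into the budget 7·x + (14/3)·y = 175/3: (35/3)·x = 175/3, so x* = 5 and y* = 5.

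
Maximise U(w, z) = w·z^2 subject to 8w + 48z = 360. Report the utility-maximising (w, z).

w* = 15, z* = 5

MU_w = z^2 and MU_z = 2·w·z.
MRS = MU_w/MU_z = (1/2)·z/w.
Tangency: set MRS = p_w/p_z = 8/48 = 1/6.
So (1/2)·z/w = 1/6, i.e. z = (1/3)·w.
Substitute into the budget 8·w + 48·z = 360: 24·w = 360, so w* = 15.
Then z* = (1/3)·15 = 5.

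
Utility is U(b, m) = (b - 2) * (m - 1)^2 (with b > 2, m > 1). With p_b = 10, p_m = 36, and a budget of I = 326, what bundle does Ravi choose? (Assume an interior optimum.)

b* = 11, m* = 6

MU_b = (m−1)^2, MU_m = 2·(b−2)·(m−1).
MRS = (1/2)·(m−1)/(b−2).
Tangency: set MRS = p_b/p_m = 10/36 = 5/18.
So (1/2)·(m − 1)/(b − 2) = 5/18, i.e. (m − 1) = (5/9)·(b − 2).
Rewrite the budget in excess-of-subsistence terms: 10·(b − 2) + 36·(m − 1) = 326 − 10·2 − 36·1 = 270.
Substituting, 30·(b − 2) = 270, so b − 2 = 9 and b* = 11.
Then m − 1 = (5/9)·9 = 5, so m* = 6.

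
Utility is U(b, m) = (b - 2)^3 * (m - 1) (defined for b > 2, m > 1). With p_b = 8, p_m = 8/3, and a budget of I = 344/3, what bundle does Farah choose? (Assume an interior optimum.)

b* = 11, m* = 10

MU_b = 3·(b−2)^2·(m−1), MU_m = (b−2)^3.
MRS = (3/1)·(m−1)/(b−2).
Tangency: set MRS = p_b/p_m = 8/(8/3) = 3.
So (3/1)·(m − 1)/(b − 2) = 3, i.e. (m − 1) = (b − 2).
Rewrite the budget in excess-of-subsistence terms: 8·(b − 2) + (8/3)·(m − 1) = 344/3 − 8·2 − (8/3)·1 = 96.
Substituting, (32/3)·(b − 2) = 96, so b − 2 = 9 and b* = 11.
Then m − 1 = 9, so m* = 10.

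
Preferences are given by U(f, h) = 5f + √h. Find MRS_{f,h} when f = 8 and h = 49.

MRS = 70

MU_f = 5, MU_h = 1/(2√h).
MRS = 5 ÷ (1/(2√h)).
At (8, 49): MRS = 70.
So at (8, 49) the consumer would give up 70 units of h for one more unit of f.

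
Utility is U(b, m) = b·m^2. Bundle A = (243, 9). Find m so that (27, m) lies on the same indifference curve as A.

U(243, 9) = 19683.
Set U(27, m) = 19683 and solve.
With b = 27: m^2 = 19683/27 = 729; taking the square root, m = 27.
Check: U(27, 27) = 19683.

m = 27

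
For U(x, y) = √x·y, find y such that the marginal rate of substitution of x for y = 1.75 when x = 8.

y = 28

MU_x = 0.5·x^(-0.5)·y and MU_y = √x.
MRS = MU_x/MU_y = (0.5)·y/x.
Substitute x = 8: MRS = y/16. Setting y/16 = 1.75 gives y = 1.75·16 = 28.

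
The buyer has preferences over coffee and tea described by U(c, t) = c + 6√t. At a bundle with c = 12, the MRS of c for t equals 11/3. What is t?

MU_c = 1, MU_t = 6/(2√t).
MRS = 1 ÷ (6/(2√t)).
MRS depends only on t: (1/3)·√t = 11/3 ⇒ √t = (11/3)/(1/3) = 11 ⇒ t = 121.

t = 121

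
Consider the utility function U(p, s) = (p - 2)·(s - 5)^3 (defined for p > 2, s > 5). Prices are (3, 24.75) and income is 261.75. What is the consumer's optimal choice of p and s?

MU_p = (s−5)^3, MU_s = 3·(p−2)·(s−5)^2.
MRS = (1/3)·(s−5)/(p−2).
Tangency: set MRS = p_p/p_s = 3/24.75 = 4/33.
So (1/3)·(s − 5)/(p − 2) = 4/33, i.e. (s − 5) = (4/11)·(p − 2).
Rewrite the budget in excess-of-subsistence terms: 3·(p − 2) + 24.75·(s − 5) = 261.75 − 3·2 − 24.75·5 = 132.
Substituting, 12·(p − 2) = 132, so p − 2 = 11 and p* = 13.
Then s − 5 = (4/11)·11 = 4, so s* = 9.

p* = 13, s* = 9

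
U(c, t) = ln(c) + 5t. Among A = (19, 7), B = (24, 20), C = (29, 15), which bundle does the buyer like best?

Evaluate utility at each bundle:
U(A) = 37.944.
U(B) = 103.178.
U(C) = 78.367.
Highest utility is B, so B ≻ C ≻ A.

Bundle B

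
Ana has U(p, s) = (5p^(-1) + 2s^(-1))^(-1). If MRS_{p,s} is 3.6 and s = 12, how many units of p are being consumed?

For CES with ρ = -1, MRS = (5/2)·(s/p)^2.
Setting (5/2)·(12/p)^2 = 3.6 gives (12/p)^2 = 36/25, so 12/p = 1.2 and p = 10.

p = 10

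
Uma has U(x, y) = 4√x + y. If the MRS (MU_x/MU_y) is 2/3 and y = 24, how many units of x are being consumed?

x = 9

MU_x = 4/(2√x), MU_y = 1.
MRS = 4/(2√x) ÷ 1.
MRS depends only on x: 2/√x = 2/3 ⇒ √x = 2/(2/3) = 3 ⇒ x = 9.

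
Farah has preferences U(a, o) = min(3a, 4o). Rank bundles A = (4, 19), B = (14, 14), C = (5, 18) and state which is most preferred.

Bundle B

Evaluate utility at each bundle:
U(A) = 12.
U(B) = 42.
U(C) = 15.
Highest utility is B, so B ≻ C ≻ A.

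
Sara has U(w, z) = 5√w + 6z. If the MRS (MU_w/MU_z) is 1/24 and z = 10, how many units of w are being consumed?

w = 100

MU_w = 5/(2√w), MU_z = 6.
MRS = 5/(2√w) ÷ 6.
MRS depends only on w: (5/12)/√w = 1/24 ⇒ √w = (5/12)/(1/24) = 10 ⇒ w = 100.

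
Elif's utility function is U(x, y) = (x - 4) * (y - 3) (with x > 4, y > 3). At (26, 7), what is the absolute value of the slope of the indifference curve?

MRS = 2/11

MU_x = (y−3), MU_y = (x−4).
MRS = (y−3)/(x−4).
At (26, 7): MRS = 2/11.
The indifference curve has slope −2/11 at this bundle.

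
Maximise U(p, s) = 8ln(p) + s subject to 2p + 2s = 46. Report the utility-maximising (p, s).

p* = 8, s* = 15

MU_p = 8/p, MU_s = 1.
MRS = 8/p ÷ 1.
Tangency: set MRS = p_p/p_s = 2/2 = 1.
MRS depends only on p: 8/p = 1 ⇒ p* = 8/1 = 8.
From the budget, 2·s = 46 − 2·8 = 30, so s* = 15.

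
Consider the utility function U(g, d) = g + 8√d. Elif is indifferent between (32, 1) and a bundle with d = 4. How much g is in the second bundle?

U(32, 1) = 40.
Set U(g, 4) = 40 and solve.
With d = 4: √4 = 2, so g = 40 − 8·2 = 24.
Check: U(24, 4) = 40.

g = 24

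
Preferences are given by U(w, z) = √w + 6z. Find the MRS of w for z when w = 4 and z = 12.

MU_w = 1/(2√w), MU_z = 6.
MRS = 1/(2√w) ÷ 6.
At (4, 12): MRS = 1/24.
So at (4, 12) the consumer would give up 1/24 units of z for one more unit of w.

MRS = 1/24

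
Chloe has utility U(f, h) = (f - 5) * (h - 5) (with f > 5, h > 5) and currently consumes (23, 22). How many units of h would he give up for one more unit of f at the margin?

MRS = 17/18

MU_f = (h−5), MU_h = (f−5).
MRS = (h−5)/(f−5).
At (23, 22): MRS = 17/18.
The indifference curve has slope −17/18 at this bundle.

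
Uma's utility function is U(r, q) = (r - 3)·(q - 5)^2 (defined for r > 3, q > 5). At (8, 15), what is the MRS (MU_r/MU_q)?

MU_r = (q−5)^2, MU_q = 2·(r−3)·(q−5).
MRS = (1/2)·(q−5)/(r−3).
At (8, 15): MRS = 1.
That is, one extra unit of r is worth 1 units of q at the margin.

MRS = 1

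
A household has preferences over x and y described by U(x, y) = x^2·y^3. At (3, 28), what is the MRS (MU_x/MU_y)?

MU_x = 2·x·y^3 and MU_y = 3·x^2·y^2.
MRS = MU_x/MU_y = (2/3)·y/x.
At (3, 28): MRS = 56/9.
So at (3, 28) the consumer would give up 56/9 units of y for one more unit of x.

MRS = 56/9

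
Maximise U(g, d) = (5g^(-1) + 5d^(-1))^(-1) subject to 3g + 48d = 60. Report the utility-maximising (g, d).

For CES with ρ = -1, MRS = (d/g)^2.
Tangency: set MRS = p_g/p_d = 3/48 = 1/16.
So (d/g)^2 = 1/16; taking the square root, d/g = 0.25, i.e. d = 0.25·g.
Substitute into the budget 3·g + 48·d = 60: 15·g = 60, so g* = 4 and d* = 0.25·4 = 1.

g* = 4, d* = 1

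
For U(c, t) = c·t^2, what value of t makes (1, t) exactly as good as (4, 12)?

U(4, 12) = 576.
Set U(1, t) = 576 and solve.
With c = 1: t^2 = 576/1 = 576; taking the square root, t = 24.
Check: U(1, 24) = 576.

t = 24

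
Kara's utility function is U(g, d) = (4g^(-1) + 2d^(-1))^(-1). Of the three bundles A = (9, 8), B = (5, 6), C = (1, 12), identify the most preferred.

Evaluate utility at each bundle:
U(A) = 1.440.
U(B) = 0.882.
U(C) = 0.240.
Highest utility is A, so A ≻ B ≻ C.

Bundle A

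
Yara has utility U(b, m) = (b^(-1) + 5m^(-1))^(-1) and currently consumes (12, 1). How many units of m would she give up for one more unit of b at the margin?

For CES with ρ = -1, MRS = (1/5)·(m/b)^2.
At (12, 1): MRS = 1/720.
That is, one extra unit of b is worth 1/720 units of m at the margin.

MRS = 1/720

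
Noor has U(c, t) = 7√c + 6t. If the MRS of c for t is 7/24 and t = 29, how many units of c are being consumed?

MU_c = 7/(2√c), MU_t = 6.
MRS = 7/(2√c) ÷ 6.
MRS depends only on c: (7/12)/√c = 7/24 ⇒ √c = (7/12)/(7/24) = 2 ⇒ c = 4.

c = 4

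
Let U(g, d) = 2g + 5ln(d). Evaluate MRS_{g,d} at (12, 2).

MU_g = 2, MU_d = 5/d.
MRS = 2 ÷ (5/d).
At (12, 2): MRS = 0.8.
That is, one extra unit of g is worth 0.8 units of d at the margin.

MRS = 0.8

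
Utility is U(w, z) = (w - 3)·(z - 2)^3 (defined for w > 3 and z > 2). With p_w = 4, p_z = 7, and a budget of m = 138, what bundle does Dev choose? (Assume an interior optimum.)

MU_w = (z−2)^3, MU_z = 3·(w−3)·(z−2)^2.
MRS = (1/3)·(z−2)/(w−3).
Tangency: set MRS = p_w/p_z = 4/7.
So (1/3)·(z − 2)/(w − 3) = 4/7, i.e. (z − 2) = (12/7)·(w − 3).
Rewrite the budget in excess-of-subsistence terms: 4·(w − 3) + 7·(z − 2) = 138 − 4·3 − 7·2 = 112.
Substituting, 16·(w − 3) = 112, so w − 3 = 7 and w* = 10.
Then z − 2 = (12/7)·7 = 12, so z* = 14.

w* = 10, z* = 14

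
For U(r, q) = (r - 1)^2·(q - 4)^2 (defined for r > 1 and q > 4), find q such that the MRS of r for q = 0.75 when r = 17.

MU_r = 2·(r−1)·(q−4)^2, MU_q = 2·(r−1)^2·(q−4).
MRS = (q−4)/(r−1).
Substitute r = 17: MRS = (q − 4)/16. Setting this equal to 0.75 gives q − 4 = 0.75·16 = 12, so q = 16.

q = 16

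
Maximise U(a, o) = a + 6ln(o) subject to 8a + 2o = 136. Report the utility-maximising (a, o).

a* = 11, o* = 24

MU_a = 1, MU_o = 6/o.
MRS = 1 ÷ (6/o).
Tangency: set MRS = p_a/p_o = 8/2 = 4.
MRS depends only on o: (1/6)·o = 4 ⇒ o* = 4/(1/6) = 24.
From the budget, 8·a = 136 − 2·24 = 88, so a* = 11.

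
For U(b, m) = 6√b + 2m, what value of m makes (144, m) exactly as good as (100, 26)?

U(100, 26) = 112.
Set U(144, m) = 112 and solve.
With b = 144: √144 = 12, so 2m = 112 − 6·12 = 40 and m = 20.
Check: U(144, 20) = 112.

m = 20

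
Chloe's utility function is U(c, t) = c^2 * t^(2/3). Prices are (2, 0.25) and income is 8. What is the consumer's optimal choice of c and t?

c* = 3, t* = 8

MU_c = 2·c·t^(2/3) and MU_t = 2/3·c^2·t^(-1/3).
MRS = MU_c/MU_t = (3)·t/c.
Tangency: set MRS = p_c/p_t = 2/0.25 = 8.
So (3)·t/c = 8, i.e. t = (8/3)·c.
Substitute into the budget 2·c + 0.25·t = 8: (8/3)·c = 8, so c* = 3.
Then t* = (8/3)·3 = 8.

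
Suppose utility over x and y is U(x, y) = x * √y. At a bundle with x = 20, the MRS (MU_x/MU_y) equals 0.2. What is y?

MU_x = √y and MU_y = 0.5·x·y^(-0.5).
MRS = MU_x/MU_y = (2)·y/x.
Substitute x = 20: MRS = y/10. Setting y/10 = 0.2 gives y = 0.2·10 = 2.

y = 2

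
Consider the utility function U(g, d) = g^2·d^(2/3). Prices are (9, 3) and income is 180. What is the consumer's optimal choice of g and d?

g* = 15, d* = 15

MU_g = 2·g·d^(2/3) and MU_d = 2/3·g^2·d^(-1/3).
MRS = MU_g/MU_d = (3)·d/g.
Tangency: set MRS = p_g/p_d = 9/3 = 3.
So (3)·d/g = 3, i.e. d = g.
Substitute into the budget 9·g + 3·d = 180: 12·g = 180, so g* = 15.
Then d* = 15.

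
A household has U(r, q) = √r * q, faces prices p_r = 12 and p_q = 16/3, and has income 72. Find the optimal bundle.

r* = 2, q* = 9

MU_r = 0.5·r^(-0.5)·q and MU_q = √r.
MRS = MU_r/MU_q = (0.5)·q/r.
Tangency: set MRS = p_r/p_q = 12/(16/3) = 2.25.
So (0.5)·q/r = 2.25, i.e. q = 4.5·r.
Substitute into the budget 12·r + (16/3)·q = 72: 36·r = 72, so r* = 2.
Then q* = 4.5·2 = 9.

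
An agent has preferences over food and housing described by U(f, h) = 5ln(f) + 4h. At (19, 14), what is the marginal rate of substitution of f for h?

MU_f = 5/f, MU_h = 4.
MRS = 5/f ÷ 4.
At (19, 14): MRS = 5/76.
So at (19, 14) the consumer would give up 5/76 units of h for one more unit of f.

MRS = 5/76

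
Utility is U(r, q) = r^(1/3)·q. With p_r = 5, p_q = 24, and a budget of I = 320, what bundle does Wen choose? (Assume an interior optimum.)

MU_r = 1/3·r^(-2/3)·q and MU_q = r^(1/3).
MRS = MU_r/MU_q = (1/3)·q/r.
Tangency: set MRS = p_r/p_q = 5/24.
So (1/3)·q/r = 5/24, i.e. q = 0.625·r.
Substitute into the budget 5·r + 24·q = 320: 20·r = 320, so r* = 16.
Then q* = 0.625·16 = 10.

r* = 16, q* = 10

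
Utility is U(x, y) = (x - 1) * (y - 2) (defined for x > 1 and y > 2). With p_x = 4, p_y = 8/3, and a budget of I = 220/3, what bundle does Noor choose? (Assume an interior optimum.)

x* = 9, y* = 14

MU_x = (y−2), MU_y = (x−1).
MRS = (y−2)/(x−1).
Tangency: set MRS = p_x/p_y = 4/(8/3) = 1.5.
So (y − 2)/(x − 1) = 1.5, i.e. (y − 2) = 1.5·(x − 1).
Rewrite the budget in excess-of-subsistence terms: 4·(x − 1) + (8/3)·(y − 2) = 220/3 − 4·1 − (8/3)·2 = 64.
Substituting, 8·(x − 1) = 64, so x − 1 = 8 and x* = 9.
Then y − 2 = 1.5·8 = 12, so y* = 14.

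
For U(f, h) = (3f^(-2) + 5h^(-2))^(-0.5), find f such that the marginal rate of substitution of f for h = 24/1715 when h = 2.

f = 7

For CES with ρ = -2, MRS = (3/5)·(h/f)^3.
Setting (3/5)·(2/f)^3 = 24/1715 gives (2/f)^3 = 8/343, so 2/f = 2/7 and f = 7.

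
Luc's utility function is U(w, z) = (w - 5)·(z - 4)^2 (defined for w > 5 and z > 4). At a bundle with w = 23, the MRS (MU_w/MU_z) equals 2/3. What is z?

MU_w = (z−4)^2, MU_z = 2·(w−5)·(z−4).
MRS = (1/2)·(z−4)/(w−5).
Substitute w = 23: MRS = (z − 4)/36. Setting this equal to 2/3 gives z − 4 = (2/3)·36 = 24, so z = 28.

z = 28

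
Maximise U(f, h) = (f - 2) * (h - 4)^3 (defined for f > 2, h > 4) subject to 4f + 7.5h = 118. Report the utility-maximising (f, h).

MU_f = (h−4)^3, MU_h = 3·(f−2)·(h−4)^2.
MRS = (1/3)·(h−4)/(f−2).
Tangency: set MRS = p_f/p_h = 4/7.5 = 8/15.
So (1/3)·(h − 4)/(f − 2) = 8/15, i.e. (h − 4) = 1.6·(f − 2).
Rewrite the budget in excess-of-subsistence terms: 4·(f − 2) + 7.5·(h − 4) = 118 − 4·2 − 7.5·4 = 80.
Substituting, 16·(f − 2) = 80, so f − 2 = 5 and f* = 7.
Then h − 4 = 1.6·5 = 8, so h* = 12.

f* = 7, h* = 12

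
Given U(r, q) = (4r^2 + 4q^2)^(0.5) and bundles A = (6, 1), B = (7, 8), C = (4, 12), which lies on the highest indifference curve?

Bundle C

Evaluate utility at each bundle:
U(A) = 12.166.
U(B) = 21.260.
U(C) = 25.298.
Highest utility is C, so C ≻ B ≻ A.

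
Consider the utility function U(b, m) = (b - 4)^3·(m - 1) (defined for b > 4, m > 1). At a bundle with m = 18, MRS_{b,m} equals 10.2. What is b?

MU_b = 3·(b−4)^2·(m−1), MU_m = (b−4)^3.
MRS = (3/1)·(m−1)/(b−4).
Substitute m = 18: MRS = 51/(b − 4). Setting this equal to 10.2 gives b − 4 = 51/10.2 = 5, so b = 9.

b = 9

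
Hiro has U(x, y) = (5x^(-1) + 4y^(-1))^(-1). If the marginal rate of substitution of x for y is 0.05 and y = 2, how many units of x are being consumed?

For CES with ρ = -1, MRS = (5/4)·(y/x)^2.
Setting (5/4)·(2/x)^2 = 0.05 gives (2/x)^2 = 1/25, so 2/x = 0.2 and x = 10.

x = 10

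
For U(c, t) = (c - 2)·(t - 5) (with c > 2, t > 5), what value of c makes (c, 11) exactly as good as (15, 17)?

c = 28

U(15, 17) = 156.
Set U(c, 11) = 156 and solve.
With t = 11: (11 − 5) = 6, so (c − 2) = 156/6 = 26.
So c = 2 + 26 = 28.
Check: U(28, 11) = 156.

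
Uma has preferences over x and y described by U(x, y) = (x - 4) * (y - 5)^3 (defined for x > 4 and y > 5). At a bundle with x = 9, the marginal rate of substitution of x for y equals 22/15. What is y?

MU_x = (y−5)^3, MU_y = 3·(x−4)·(y−5)^2.
MRS = (1/3)·(y−5)/(x−4).
Substitute x = 9: MRS = (y − 5)/15. Setting this equal to 22/15 gives y − 5 = (22/15)·15 = 22, so y = 27.

y = 27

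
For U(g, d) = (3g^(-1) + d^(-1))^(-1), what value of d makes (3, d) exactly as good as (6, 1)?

d = 2

U depends on (g, d) only through S = 3g^(-1) + d^(-1), so equal utility means equal S. At (6, 1): S = 1.5.
With g = 3: 3·3^(-1) = 1, so d^(-1) = 1.5 − 1 = 0.5.
Hence d = 1/0.5 = 2.
Check: U(3, 2) = 0.6667.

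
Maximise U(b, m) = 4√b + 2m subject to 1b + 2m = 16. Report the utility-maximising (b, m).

MU_b = 4/(2√b), MU_m = 2.
MRS = 4/(2√b) ÷ 2.
Tangency: set MRS = p_b/p_m = 1/2 = 0.5.
MRS depends only on b: 1/√b = 0.5 ⇒ √b = 1/0.5 = 2 ⇒ b* = 4.
From the budget, 2·m = 16 − 1·4 = 12, so m* = 6.

b* = 4, m* = 6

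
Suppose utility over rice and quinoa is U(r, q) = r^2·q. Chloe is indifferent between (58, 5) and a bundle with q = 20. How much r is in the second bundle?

r = 29

U(58, 5) = 16820.
Set U(r, 20) = 16820 and solve.
With q = 20: r^2 = 16820/20 = 841; taking the square root, r = 29.
Check: U(29, 20) = 16820.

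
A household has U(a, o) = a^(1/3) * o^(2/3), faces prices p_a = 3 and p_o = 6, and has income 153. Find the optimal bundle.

MU_a = 1/3·a^(-2/3)·o^(2/3) and MU_o = 2/3·a^(1/3)·o^(-1/3).
MRS = MU_a/MU_o = (0.5)·o/a.
Tangency: set MRS = p_a/p_o = 3/6 = 0.5.
So (0.5)·o/a = 0.5, i.e. o = a.
Substitute into the budget 3·a + 6·o = 153: 9·a = 153, so a* = 17.
Then o* = 17.

a* = 17, o* = 17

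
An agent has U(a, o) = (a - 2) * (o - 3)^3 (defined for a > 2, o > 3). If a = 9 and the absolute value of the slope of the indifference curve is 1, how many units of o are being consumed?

MU_a = (o−3)^3, MU_o = 3·(a−2)·(o−3)^2.
MRS = (1/3)·(o−3)/(a−2).
Substitute a = 9: MRS = (o − 3)/21. Setting this equal to 1 gives o − 3 = 1·21 = 21, so o = 24.

o = 24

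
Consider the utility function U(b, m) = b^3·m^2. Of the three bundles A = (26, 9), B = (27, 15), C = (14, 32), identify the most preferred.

Evaluate utility at each bundle:
U(A) = 1423656.
U(B) = 4428675.
U(C) = 2809856.
Highest utility is B, so B ≻ C ≻ A.

Bundle B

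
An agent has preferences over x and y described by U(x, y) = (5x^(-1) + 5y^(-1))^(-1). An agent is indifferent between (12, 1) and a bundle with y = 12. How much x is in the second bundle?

U depends on (x, y) only through S = 5x^(-1) + 5y^(-1), so equal utility means equal S. At (12, 1): S = 65/12.
With y = 12: 5·12^(-1) = 5/12, so 5x^(-1) = 65/12 − 5/12 = 5, i.e. x^(-1) = 1.
Hence x = 1/1 = 1.
Check: U(1, 12) = 0.1846.

x = 1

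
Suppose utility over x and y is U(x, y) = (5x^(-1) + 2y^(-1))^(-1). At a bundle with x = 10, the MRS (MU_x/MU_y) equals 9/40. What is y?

For CES with ρ = -1, MRS = (5/2)·(y/x)^2.
Setting (5/2)·(y/10)^2 = 9/40 gives (y/10)^2 = 9/100, so y/10 = 0.3 and y = 3.

y = 3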